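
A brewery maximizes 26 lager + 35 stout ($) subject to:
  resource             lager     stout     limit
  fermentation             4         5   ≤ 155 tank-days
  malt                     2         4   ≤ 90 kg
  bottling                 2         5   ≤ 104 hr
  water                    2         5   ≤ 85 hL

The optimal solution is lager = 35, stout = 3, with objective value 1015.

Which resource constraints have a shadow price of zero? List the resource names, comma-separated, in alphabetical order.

fermentation: 155/155 (binding)
malt: 82/90 (slack 8)
bottling: 85/104 (slack 19)
water: 85/85 (binding)
By complementary slackness, a constraint with positive slack has shadow price 0 → bottling, malt.

bottling, malt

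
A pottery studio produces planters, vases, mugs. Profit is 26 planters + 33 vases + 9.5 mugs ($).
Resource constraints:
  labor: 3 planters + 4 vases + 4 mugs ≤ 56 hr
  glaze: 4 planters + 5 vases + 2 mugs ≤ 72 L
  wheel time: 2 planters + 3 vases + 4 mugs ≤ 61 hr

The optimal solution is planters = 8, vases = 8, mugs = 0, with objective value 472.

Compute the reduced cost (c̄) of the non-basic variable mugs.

Check each constraint at x*: labor 56/56 (tight); glaze 72/72 (tight); wheel time 40/61 (slack 21).
Slack constraints have shadow price 0 (complementary slackness).
Dual feasibility on the basic columns requires 3·y_labor + 4·y_glaze = 26, 4·y_labor + 5·y_glaze = 33.
This yields shadow prices y_labor = 2, y_glaze = 5.
Reduced cost of mugs: c₃ − yᵀa₃ = 9.5 − (2·4 + 5·2) = 9.5 − 18 = -8.5.

-8.5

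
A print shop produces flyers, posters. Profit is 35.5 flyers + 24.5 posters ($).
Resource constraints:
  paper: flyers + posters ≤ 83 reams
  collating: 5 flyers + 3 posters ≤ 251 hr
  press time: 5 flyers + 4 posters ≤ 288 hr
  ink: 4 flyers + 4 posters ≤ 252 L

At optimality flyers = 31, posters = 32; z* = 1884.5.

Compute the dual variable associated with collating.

Check each constraint at x*: paper 63/83 (slack 20); collating 251/251 (tight); press time 283/288 (slack 5); ink 252/252 (tight).
By complementary slackness, y = 0 for the non-binding constraints.
From A_Bᵀ y = c: 5·y_collating + 4·y_ink = 35.5; 3·y_collating + 4·y_ink = 24.5.
→ y_collating = 5.5 and y_ink = 2.
Shadow price of collating = 5.5.

5.5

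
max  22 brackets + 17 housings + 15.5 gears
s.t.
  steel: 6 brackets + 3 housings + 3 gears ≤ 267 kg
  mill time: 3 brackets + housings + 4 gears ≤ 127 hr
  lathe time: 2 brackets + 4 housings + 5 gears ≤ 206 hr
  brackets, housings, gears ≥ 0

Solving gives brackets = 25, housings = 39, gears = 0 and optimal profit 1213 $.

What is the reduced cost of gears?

-3.5

Binding: steel and lathe time. Non-binding: mill time (13 unused).
By complementary slackness, y = 0 for the non-binding constraint.
Dual feasibility on the basic columns requires 6·y_steel + 2·y_lathe time = 22, 3·y_steel + 4·y_lathe time = 17.
This yields shadow prices y_steel = 3, y_lathe time = 2.
Reduced cost of gears: c₃ − yᵀa₃ = 15.5 − (3·3 + 2·5) = 15.5 − 19 = -3.5.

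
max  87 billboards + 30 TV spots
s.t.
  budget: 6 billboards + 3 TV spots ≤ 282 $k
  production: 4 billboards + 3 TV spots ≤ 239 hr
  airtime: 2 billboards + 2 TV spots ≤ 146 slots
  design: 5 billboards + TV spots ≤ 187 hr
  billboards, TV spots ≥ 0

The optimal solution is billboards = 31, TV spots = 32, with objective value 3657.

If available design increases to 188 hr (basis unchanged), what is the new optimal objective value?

3666

Binding: budget and design. Non-binding: production (19 unused), airtime (20 unused).
By complementary slackness, y = 0 for the non-binding constraints.
The binding rows give the dual system: 6·y_budget + 5·y_design = 87 and 3·y_budget + 1·y_design = 30.
Solving: y_budget = 7, y_design = 9.
Δz = y_design·Δb = 9 × (1) = 9, so new z* = 3657 + 9 = 3666.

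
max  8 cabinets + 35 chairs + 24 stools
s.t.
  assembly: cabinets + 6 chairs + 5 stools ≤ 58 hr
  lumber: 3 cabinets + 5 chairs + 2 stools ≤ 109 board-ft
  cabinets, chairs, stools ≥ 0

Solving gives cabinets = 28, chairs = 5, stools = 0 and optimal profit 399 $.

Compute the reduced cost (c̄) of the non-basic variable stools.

Check each constraint at x*: assembly 58/58 (tight); lumber 109/109 (tight).
Dual feasibility on the basic columns requires 1·y_assembly + 3·y_lumber = 8, 6·y_assembly + 5·y_lumber = 35.
→ y_assembly = 5 and y_lumber = 1.
Reduced cost of stools: c₃ − yᵀa₃ = 24 − (5·5 + 1·2) = 24 − 27 = -3.

-3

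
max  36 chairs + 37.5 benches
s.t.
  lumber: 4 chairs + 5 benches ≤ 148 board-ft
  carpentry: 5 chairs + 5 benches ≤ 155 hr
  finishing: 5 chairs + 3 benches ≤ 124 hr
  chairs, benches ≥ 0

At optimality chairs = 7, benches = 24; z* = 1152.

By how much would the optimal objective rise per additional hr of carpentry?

At the optimum: lumber uses 148 of 148 (binding); carpentry uses 155 of 155 (binding); finishing uses 107 of 124 (slack = 17).
Slack constraints have shadow price 0 (complementary slackness).
Dual feasibility on the basic columns requires 4·y_lumber + 5·y_carpentry = 36, 5·y_lumber + 5·y_carpentry = 37.5.
This yields shadow prices y_lumber = 1.5, y_carpentry = 6.
Shadow price of carpentry = 6.

6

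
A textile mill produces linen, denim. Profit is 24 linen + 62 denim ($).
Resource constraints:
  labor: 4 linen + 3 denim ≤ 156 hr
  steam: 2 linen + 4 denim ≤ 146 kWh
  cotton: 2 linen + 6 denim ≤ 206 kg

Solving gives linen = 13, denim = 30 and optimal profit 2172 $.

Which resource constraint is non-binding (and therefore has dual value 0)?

labor: 142/156 (slack 14)
steam: 146/146 (binding)
cotton: 206/206 (binding)
By complementary slackness, a constraint with positive slack has shadow price 0 → labor.

labor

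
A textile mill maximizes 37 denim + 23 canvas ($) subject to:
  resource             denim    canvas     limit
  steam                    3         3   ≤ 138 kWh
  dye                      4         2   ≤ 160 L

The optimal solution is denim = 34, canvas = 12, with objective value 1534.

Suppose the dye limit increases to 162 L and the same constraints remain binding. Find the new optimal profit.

At the optimum: steam uses 138 of 138 (binding); dye uses 160 of 160 (binding).
From A_Bᵀ y = c: 3·y_steam + 4·y_dye = 37; 3·y_steam + 2·y_dye = 23.
Solving: y_steam = 3, y_dye = 7.
Δz = y_dye·Δb = 7 × (2) = 14, so new z* = 1534 + 14 = 1548.

1548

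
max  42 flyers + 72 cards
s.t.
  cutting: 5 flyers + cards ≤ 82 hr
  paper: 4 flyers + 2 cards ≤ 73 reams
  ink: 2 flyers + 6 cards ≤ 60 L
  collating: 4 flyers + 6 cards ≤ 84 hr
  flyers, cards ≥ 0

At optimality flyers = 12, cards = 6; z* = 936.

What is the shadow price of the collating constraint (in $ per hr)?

Check each constraint at x*: cutting 66/82 (slack 16); paper 60/73 (slack 13); ink 60/60 (tight); collating 84/84 (tight).
Since cutting, paper are not tight, their duals are 0.
The binding rows give the dual system: 2·y_ink + 4·y_collating = 42 and 6·y_ink + 6·y_collating = 72.
→ y_ink = 3 and y_collating = 9.
Shadow price of collating = 9.

9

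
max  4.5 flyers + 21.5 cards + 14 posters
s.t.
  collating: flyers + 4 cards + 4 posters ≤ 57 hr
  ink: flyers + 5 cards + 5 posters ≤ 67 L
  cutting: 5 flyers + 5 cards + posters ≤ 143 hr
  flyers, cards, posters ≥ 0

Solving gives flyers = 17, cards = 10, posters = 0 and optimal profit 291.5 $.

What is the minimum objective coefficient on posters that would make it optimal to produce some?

21.5

Check each constraint at x*: collating 57/57 (tight); ink 67/67 (tight); cutting 135/143 (slack 8).
Since cutting is not tight, its dual is 0.
Dual feasibility on the basic columns requires 1·y_collating + 1·y_ink = 4.5, 4·y_collating + 5·y_ink = 21.5.
This yields shadow prices y_collating = 1, y_ink = 3.5.
posters enters the basis when its profit ≥ yᵀa₃ = 1·4 + 3.5·5 = 21.5.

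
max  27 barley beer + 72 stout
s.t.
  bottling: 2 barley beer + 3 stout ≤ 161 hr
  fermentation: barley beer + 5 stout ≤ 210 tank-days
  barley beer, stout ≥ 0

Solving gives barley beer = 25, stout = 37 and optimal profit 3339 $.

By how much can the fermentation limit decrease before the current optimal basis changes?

129.5

Binding constraints: bottling, fermentation. The basis is B = [[2,3],[1,5]] with det 7.
Per unit decrease in fermentation, x* moves by d = (0.4286, -0.2857).
The basis stays optimal until stout reaches 0; allowable decrease = 129.5 tank-days.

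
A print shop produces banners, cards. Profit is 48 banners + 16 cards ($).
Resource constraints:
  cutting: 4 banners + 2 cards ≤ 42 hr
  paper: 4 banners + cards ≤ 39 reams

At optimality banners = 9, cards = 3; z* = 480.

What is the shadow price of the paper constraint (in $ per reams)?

8

Check each constraint at x*: cutting 42/42 (tight); paper 39/39 (tight).
Dual feasibility on the basic columns requires 4·y_cutting + 4·y_paper = 48, 2·y_cutting + 1·y_paper = 16.
Solving: y_cutting = 4, y_paper = 8.
Shadow price of paper = 8.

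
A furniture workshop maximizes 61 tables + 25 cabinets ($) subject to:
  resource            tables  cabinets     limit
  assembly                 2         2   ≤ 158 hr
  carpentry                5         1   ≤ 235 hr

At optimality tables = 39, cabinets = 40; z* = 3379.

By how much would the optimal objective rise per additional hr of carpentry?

9

Check each constraint at x*: assembly 158/158 (tight); carpentry 235/235 (tight).
Dual feasibility on the basic columns requires 2·y_assembly + 5·y_carpentry = 61, 2·y_assembly + 1·y_carpentry = 25.
This yields shadow prices y_assembly = 8, y_carpentry = 9.
Shadow price of carpentry = 9.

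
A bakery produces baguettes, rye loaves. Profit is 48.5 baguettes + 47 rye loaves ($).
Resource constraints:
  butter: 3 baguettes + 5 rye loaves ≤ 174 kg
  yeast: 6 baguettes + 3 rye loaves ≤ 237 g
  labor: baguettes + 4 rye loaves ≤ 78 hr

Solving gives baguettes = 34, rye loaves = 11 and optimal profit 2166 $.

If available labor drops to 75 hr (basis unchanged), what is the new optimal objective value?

2146.5

Binding: yeast and labor. Non-binding: butter (17 unused).
By complementary slackness, y = 0 for the non-binding constraint.
Dual feasibility on the basic columns requires 6·y_yeast + 1·y_labor = 48.5, 3·y_yeast + 4·y_labor = 47.
This yields shadow prices y_yeast = 7, y_labor = 6.5.
Δz = y_labor·Δb = 6.5 × (-3) = -19.5, so new z* = 2166 − 19.5 = 2146.5.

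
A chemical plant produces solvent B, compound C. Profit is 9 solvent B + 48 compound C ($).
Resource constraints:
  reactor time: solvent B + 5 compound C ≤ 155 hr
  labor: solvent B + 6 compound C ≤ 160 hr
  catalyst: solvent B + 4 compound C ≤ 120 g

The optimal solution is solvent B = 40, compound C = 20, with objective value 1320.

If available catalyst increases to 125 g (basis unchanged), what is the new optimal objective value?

Binding: labor and catalyst. Non-binding: reactor time (15 unused).
Slack constraints have shadow price 0 (complementary slackness).
Dual feasibility on the basic columns requires 1·y_labor + 1·y_catalyst = 9, 6·y_labor + 4·y_catalyst = 48.
This yields shadow prices y_labor = 6, y_catalyst = 3.
Δz = y_catalyst·Δb = 3 × (5) = 15, so new z* = 1320 + 15 = 1335.

1335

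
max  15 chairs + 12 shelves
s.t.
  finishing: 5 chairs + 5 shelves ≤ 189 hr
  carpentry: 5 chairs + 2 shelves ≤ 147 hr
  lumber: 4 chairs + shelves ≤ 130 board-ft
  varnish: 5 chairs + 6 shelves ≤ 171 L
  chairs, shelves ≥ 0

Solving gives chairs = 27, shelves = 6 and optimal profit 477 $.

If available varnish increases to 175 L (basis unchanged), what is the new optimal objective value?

Check each constraint at x*: finishing 165/189 (slack 24); carpentry 147/147 (tight); lumber 114/130 (slack 16); varnish 171/171 (tight).
By complementary slackness, y = 0 for the non-binding constraints.
From A_Bᵀ y = c: 5·y_carpentry + 5·y_varnish = 15; 2·y_carpentry + 6·y_varnish = 12.
→ y_carpentry = 1.5 and y_varnish = 1.5.
Δz = y_varnish·Δb = 1.5 × (4) = 6, so new z* = 477 + 6 = 483.

483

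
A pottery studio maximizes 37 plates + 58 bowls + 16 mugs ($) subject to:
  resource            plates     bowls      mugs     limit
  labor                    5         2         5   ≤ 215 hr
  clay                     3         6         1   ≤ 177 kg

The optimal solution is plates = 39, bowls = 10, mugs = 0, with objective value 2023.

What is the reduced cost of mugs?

-3

Both labor and clay are binding at x*.
The binding rows give the dual system: 5·y_labor + 3·y_clay = 37 and 2·y_labor + 6·y_clay = 58.
Solving: y_labor = 2, y_clay = 9.
Reduced cost of mugs: c₃ − yᵀa₃ = 16 − (2·5 + 9·1) = 16 − 19 = -3.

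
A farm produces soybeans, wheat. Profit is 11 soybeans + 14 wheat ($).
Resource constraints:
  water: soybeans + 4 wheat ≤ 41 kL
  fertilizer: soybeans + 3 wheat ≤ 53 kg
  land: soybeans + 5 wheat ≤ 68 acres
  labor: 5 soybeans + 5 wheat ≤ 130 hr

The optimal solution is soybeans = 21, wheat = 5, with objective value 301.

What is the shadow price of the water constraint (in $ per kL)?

Check each constraint at x*: water 41/41 (tight); fertilizer 36/53 (slack 17); land 46/68 (slack 22); labor 130/130 (tight).
By complementary slackness, y = 0 for the non-binding constraints.
The binding rows give the dual system: 1·y_water + 5·y_labor = 11 and 4·y_water + 5·y_labor = 14.
Solving: y_water = 1, y_labor = 2.
Shadow price of water = 1.

1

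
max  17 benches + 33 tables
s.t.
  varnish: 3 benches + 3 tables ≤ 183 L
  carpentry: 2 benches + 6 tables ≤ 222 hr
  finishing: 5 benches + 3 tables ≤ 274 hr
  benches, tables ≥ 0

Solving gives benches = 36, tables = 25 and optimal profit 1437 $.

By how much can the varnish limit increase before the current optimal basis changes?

9.5

Binding constraints: varnish, carpentry. The basis is B = [[3,3],[2,6]] with det 12.
Per unit increase in varnish, x* moves by d = (0.5, -0.1667).
The basis stays optimal until finishing becomes binding; allowable increase = 9.5 L.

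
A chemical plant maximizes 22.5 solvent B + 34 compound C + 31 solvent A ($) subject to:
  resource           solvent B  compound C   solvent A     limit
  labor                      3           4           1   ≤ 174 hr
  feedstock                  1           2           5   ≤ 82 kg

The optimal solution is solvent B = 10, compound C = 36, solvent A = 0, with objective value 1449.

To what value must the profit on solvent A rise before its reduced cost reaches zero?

35.5

Check each constraint at x*: labor 174/174 (tight); feedstock 82/82 (tight).
From A_Bᵀ y = c: 3·y_labor + 1·y_feedstock = 22.5; 4·y_labor + 2·y_feedstock = 34.
Solving: y_labor = 5.5, y_feedstock = 6.
solvent A enters the basis when its profit ≥ yᵀa₃ = 5.5·1 + 6·5 = 35.5.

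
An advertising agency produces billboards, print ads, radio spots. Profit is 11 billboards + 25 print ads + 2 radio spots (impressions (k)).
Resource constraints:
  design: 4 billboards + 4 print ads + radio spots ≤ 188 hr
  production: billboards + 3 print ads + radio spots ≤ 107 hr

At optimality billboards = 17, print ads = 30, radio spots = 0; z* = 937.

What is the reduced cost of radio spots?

-6

Both design and production are binding at x*.
The binding rows give the dual system: 4·y_design + 1·y_production = 11 and 4·y_design + 3·y_production = 25.
Solving: y_design = 1, y_production = 7.
Reduced cost of radio spots: c₃ − yᵀa₃ = 2 − (1·1 + 7·1) = 2 − 8 = -6.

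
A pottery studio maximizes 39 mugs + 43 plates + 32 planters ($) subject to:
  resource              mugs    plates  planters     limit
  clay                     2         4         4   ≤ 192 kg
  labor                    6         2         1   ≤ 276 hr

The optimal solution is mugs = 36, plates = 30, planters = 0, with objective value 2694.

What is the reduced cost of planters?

-7.5

Check each constraint at x*: clay 192/192 (tight); labor 276/276 (tight).
The binding rows give the dual system: 2·y_clay + 6·y_labor = 39 and 4·y_clay + 2·y_labor = 43.
→ y_clay = 9 and y_labor = 3.5.
Reduced cost of planters: c₃ − yᵀa₃ = 32 − (9·4 + 3.5·1) = 32 − 39.5 = -7.5.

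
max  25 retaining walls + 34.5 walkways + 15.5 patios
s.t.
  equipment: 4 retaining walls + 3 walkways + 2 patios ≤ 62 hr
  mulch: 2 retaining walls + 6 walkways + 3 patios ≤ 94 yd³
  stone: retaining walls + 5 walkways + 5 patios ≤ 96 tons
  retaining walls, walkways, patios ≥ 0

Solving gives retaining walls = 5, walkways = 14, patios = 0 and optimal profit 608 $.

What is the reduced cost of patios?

At the optimum: equipment uses 62 of 62 (binding); mulch uses 94 of 94 (binding); stone uses 75 of 96 (slack = 21).
By complementary slackness, y = 0 for the non-binding constraint.
The binding rows give the dual system: 4·y_equipment + 2·y_mulch = 25 and 3·y_equipment + 6·y_mulch = 34.5.
→ y_equipment = 4.5 and y_mulch = 3.5.
Reduced cost of patios: c₃ − yᵀa₃ = 15.5 − (4.5·2 + 3.5·3) = 15.5 − 19.5 = -4.

-4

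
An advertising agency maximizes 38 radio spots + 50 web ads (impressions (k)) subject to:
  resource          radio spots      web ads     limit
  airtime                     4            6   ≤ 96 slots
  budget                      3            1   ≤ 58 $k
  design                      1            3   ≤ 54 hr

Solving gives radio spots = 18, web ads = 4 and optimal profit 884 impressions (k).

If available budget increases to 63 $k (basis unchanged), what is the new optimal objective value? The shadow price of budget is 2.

894

Δb = 5, so new z* = 884 + (2)·(5) = 884 + 10 = 894.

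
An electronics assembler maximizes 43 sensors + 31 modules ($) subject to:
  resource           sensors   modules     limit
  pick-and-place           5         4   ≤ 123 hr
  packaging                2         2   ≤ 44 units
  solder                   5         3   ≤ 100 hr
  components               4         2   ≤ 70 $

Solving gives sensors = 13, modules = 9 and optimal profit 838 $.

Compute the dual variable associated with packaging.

At the optimum: pick-and-place uses 101 of 123 (slack = 22); packaging uses 44 of 44 (binding); solder uses 92 of 100 (slack = 8); components uses 70 of 70 (binding).
Since pick-and-place, solder are not tight, their duals are 0.
Dual feasibility on the basic columns requires 2·y_packaging + 4·y_components = 43, 2·y_packaging + 2·y_components = 31.
→ y_packaging = 9.5 and y_components = 6.
Shadow price of packaging = 9.5.

9.5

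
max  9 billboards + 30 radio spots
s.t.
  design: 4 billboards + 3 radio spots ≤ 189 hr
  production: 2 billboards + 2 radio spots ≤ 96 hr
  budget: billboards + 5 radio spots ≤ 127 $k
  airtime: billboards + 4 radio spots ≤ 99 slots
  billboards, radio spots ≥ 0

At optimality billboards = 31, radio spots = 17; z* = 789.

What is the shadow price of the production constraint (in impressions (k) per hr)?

Check each constraint at x*: design 175/189 (slack 14); production 96/96 (tight); budget 116/127 (slack 11); airtime 99/99 (tight).
Slack constraints have shadow price 0 (complementary slackness).
Dual feasibility on the basic columns requires 2·y_production + 1·y_airtime = 9, 2·y_production + 4·y_airtime = 30.
→ y_production = 1 and y_airtime = 7.
Shadow price of production = 1.

1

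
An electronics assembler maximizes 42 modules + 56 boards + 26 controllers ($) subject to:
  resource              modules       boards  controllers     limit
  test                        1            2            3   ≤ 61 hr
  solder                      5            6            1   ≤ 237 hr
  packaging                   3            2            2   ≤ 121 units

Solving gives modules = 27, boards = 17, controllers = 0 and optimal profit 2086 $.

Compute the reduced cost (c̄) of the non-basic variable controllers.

At the optimum: test uses 61 of 61 (binding); solder uses 237 of 237 (binding); packaging uses 115 of 121 (slack = 6).
By complementary slackness, y = 0 for the non-binding constraint.
Dual feasibility on the basic columns requires 1·y_test + 5·y_solder = 42, 2·y_test + 6·y_solder = 56.
Solving: y_test = 7, y_solder = 7.
Reduced cost of controllers: c₃ − yᵀa₃ = 26 − (7·3 + 7·1) = 26 − 28 = -2.

-2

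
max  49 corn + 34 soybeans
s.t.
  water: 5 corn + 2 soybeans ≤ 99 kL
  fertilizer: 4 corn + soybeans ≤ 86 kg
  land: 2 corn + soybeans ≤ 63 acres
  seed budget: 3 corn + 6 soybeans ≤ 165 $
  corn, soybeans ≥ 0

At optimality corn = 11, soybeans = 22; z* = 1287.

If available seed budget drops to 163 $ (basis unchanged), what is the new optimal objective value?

1281

Check each constraint at x*: water 99/99 (tight); fertilizer 66/86 (slack 20); land 44/63 (slack 19); seed budget 165/165 (tight).
Slack constraints have shadow price 0 (complementary slackness).
The binding rows give the dual system: 5·y_water + 3·y_seed budget = 49 and 2·y_water + 6·y_seed budget = 34.
Solving: y_water = 8, y_seed budget = 3.
Δz = y_seed budget·Δb = 3 × (-2) = -6, so new z* = 1287 − 6 = 1281.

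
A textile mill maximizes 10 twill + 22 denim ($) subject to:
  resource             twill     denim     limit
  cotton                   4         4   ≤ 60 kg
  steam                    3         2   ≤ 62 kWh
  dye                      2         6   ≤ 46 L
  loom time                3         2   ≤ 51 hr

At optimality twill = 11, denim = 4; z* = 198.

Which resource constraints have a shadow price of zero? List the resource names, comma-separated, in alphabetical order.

cotton: 60/60 (binding)
steam: 41/62 (slack 21)
dye: 46/46 (binding)
loom time: 41/51 (slack 10)
By complementary slackness, a constraint with positive slack has shadow price 0 → loom time, steam.

loom time, steam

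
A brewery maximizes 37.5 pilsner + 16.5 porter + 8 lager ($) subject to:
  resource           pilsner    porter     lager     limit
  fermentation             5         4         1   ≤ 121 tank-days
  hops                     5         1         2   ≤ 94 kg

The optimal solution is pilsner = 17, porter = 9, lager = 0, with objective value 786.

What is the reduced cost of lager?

Check each constraint at x*: fermentation 121/121 (tight); hops 94/94 (tight).
Dual feasibility on the basic columns requires 5·y_fermentation + 5·y_hops = 37.5, 4·y_fermentation + 1·y_hops = 16.5.
Solving: y_fermentation = 3, y_hops = 4.5.
Reduced cost of lager: c₃ − yᵀa₃ = 8 − (3·1 + 4.5·2) = 8 − 12 = -4.

-4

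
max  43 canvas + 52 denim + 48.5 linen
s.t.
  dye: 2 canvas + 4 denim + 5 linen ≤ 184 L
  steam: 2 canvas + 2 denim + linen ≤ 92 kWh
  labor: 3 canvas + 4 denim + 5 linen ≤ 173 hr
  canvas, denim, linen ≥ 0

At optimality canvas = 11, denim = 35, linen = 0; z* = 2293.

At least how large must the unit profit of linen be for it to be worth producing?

53

Check each constraint at x*: dye 162/184 (slack 22); steam 92/92 (tight); labor 173/173 (tight).
Since dye is not tight, its dual is 0.
Dual feasibility on the basic columns requires 2·y_steam + 3·y_labor = 43, 2·y_steam + 4·y_labor = 52.
Solving: y_steam = 8, y_labor = 9.
linen enters the basis when its profit ≥ yᵀa₃ = 8·1 + 9·5 = 53.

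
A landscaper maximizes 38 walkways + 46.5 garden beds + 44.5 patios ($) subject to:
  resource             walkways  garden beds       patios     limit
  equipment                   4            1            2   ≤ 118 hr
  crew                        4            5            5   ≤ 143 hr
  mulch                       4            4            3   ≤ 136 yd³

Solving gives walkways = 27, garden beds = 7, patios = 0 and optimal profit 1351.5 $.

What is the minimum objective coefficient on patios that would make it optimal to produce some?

45.5

Binding: crew and mulch. Non-binding: equipment (3 unused).
By complementary slackness, y = 0 for the non-binding constraint.
From A_Bᵀ y = c: 4·y_crew + 4·y_mulch = 38; 5·y_crew + 4·y_mulch = 46.5.
→ y_crew = 8.5 and y_mulch = 1.
patios enters the basis when its profit ≥ yᵀa₃ = 8.5·5 + 1·3 = 45.5.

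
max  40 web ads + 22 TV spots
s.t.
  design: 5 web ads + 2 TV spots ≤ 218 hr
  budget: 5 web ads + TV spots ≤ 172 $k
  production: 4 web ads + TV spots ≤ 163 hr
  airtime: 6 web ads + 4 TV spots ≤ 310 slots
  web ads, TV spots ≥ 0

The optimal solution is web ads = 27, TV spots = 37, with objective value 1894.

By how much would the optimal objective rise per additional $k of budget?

Check each constraint at x*: design 209/218 (slack 9); budget 172/172 (tight); production 145/163 (slack 18); airtime 310/310 (tight).
Since design, production are not tight, their duals are 0.
From A_Bᵀ y = c: 5·y_budget + 6·y_airtime = 40; 1·y_budget + 4·y_airtime = 22.
Solving: y_budget = 2, y_airtime = 5.
Shadow price of budget = 2.

2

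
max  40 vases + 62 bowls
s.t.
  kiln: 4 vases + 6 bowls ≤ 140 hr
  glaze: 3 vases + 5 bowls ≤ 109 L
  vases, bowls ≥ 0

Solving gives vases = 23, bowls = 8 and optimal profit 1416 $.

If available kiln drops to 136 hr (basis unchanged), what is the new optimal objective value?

Check each constraint at x*: kiln 140/140 (tight); glaze 109/109 (tight).
From A_Bᵀ y = c: 4·y_kiln + 3·y_glaze = 40; 6·y_kiln + 5·y_glaze = 62.
Solving: y_kiln = 7, y_glaze = 4.
Δz = y_kiln·Δb = 7 × (-4) = -28, so new z* = 1416 − 28 = 1388.

1388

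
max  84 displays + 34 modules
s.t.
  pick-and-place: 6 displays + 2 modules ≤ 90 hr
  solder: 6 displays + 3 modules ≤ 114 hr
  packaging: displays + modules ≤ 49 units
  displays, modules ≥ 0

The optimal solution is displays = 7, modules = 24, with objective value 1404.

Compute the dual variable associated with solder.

6

At the optimum: pick-and-place uses 90 of 90 (binding); solder uses 114 of 114 (binding); packaging uses 31 of 49 (slack = 18).
Since packaging is not tight, its dual is 0.
From A_Bᵀ y = c: 6·y_pick-and-place + 6·y_solder = 84; 2·y_pick-and-place + 3·y_solder = 34.
→ y_pick-and-place = 8 and y_solder = 6.
Shadow price of solder = 6.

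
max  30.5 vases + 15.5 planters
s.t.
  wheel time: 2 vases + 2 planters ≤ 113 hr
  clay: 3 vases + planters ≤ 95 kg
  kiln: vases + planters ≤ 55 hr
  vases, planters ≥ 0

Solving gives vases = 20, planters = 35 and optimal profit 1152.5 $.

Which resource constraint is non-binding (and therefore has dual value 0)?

wheel time

wheel time: 110/113 (slack 3)
clay: 95/95 (binding)
kiln: 55/55 (binding)
By complementary slackness, a constraint with positive slack has shadow price 0 → wheel time.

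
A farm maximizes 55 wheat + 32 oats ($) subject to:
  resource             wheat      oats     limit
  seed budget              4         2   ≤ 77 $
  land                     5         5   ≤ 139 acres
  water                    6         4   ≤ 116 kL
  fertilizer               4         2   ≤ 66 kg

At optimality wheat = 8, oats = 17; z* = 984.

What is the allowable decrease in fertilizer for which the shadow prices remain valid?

Binding constraints: water, fertilizer. The basis is B = [[6,4],[4,2]] with det -4.
Per unit decrease in fertilizer, x* moves by d = (-1, 1.5).
The basis stays optimal until land becomes binding; allowable decrease = 5.6 kg.

5.6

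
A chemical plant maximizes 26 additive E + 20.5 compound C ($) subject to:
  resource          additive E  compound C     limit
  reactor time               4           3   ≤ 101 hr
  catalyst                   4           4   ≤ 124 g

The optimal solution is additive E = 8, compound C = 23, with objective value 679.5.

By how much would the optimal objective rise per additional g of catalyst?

At the optimum: reactor time uses 101 of 101 (binding); catalyst uses 124 of 124 (binding).
Dual feasibility on the basic columns requires 4·y_reactor time + 4·y_catalyst = 26, 3·y_reactor time + 4·y_catalyst = 20.5.
Solving: y_reactor time = 5.5, y_catalyst = 1.
Shadow price of catalyst = 1.

1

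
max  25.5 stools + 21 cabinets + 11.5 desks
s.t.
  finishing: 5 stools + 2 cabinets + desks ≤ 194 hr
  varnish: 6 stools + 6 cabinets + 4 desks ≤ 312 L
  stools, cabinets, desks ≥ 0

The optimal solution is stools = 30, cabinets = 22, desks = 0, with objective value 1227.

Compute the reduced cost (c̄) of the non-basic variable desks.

-2

Both finishing and varnish are binding at x*.
The binding rows give the dual system: 5·y_finishing + 6·y_varnish = 25.5 and 2·y_finishing + 6·y_varnish = 21.
This yields shadow prices y_finishing = 1.5, y_varnish = 3.
Reduced cost of desks: c₃ − yᵀa₃ = 11.5 − (1.5·1 + 3·4) = 11.5 − 13.5 = -2.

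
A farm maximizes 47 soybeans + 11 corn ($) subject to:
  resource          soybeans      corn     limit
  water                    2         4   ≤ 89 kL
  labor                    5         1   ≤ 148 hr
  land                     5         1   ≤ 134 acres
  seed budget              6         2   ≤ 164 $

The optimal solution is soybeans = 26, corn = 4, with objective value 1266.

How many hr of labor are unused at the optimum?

labor used = 5·26 + 1·4 = 134; slack = 148 − 134 = 14.

14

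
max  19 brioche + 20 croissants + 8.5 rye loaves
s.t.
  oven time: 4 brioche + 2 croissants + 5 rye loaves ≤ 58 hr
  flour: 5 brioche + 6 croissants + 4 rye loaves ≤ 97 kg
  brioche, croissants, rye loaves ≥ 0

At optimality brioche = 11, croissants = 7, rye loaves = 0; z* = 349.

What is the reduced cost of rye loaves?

Both oven time and flour are binding at x*.
From A_Bᵀ y = c: 4·y_oven time + 5·y_flour = 19; 2·y_oven time + 6·y_flour = 20.
Solving: y_oven time = 1, y_flour = 3.
Reduced cost of rye loaves: c₃ − yᵀa₃ = 8.5 − (1·5 + 3·4) = 8.5 − 17 = -8.5.

-8.5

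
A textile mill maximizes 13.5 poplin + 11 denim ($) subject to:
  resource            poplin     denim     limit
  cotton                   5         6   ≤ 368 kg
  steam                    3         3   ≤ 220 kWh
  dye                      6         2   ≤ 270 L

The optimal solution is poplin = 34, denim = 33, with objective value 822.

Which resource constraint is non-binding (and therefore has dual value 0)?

steam

cotton: 368/368 (binding)
steam: 201/220 (slack 19)
dye: 270/270 (binding)
By complementary slackness, a constraint with positive slack has shadow price 0 → steam.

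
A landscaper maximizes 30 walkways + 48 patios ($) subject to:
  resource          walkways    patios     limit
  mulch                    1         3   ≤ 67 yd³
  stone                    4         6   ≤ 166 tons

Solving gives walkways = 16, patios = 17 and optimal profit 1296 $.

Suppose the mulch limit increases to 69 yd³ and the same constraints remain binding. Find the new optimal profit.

Check each constraint at x*: mulch 67/67 (tight); stone 166/166 (tight).
From A_Bᵀ y = c: 1·y_mulch + 4·y_stone = 30; 3·y_mulch + 6·y_stone = 48.
This yields shadow prices y_mulch = 2, y_stone = 7.
Δz = y_mulch·Δb = 2 × (2) = 4, so new z* = 1296 + 4 = 1300.

1300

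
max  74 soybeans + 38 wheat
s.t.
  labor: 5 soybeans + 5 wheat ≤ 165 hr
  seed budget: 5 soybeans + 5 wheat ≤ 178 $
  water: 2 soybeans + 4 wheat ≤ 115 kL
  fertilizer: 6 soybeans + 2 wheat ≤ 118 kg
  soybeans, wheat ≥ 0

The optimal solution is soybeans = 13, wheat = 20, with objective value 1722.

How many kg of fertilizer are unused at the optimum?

fertilizer used = 6·13 + 2·20 = 118; slack = 118 − 118 = 0.

0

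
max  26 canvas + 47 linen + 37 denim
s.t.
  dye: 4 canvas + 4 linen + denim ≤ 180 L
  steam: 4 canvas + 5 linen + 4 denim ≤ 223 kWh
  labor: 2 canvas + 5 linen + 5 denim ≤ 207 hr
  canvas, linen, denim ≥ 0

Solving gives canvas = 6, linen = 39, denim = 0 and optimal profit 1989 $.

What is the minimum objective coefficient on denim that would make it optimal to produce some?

Check each constraint at x*: dye 180/180 (tight); steam 219/223 (slack 4); labor 207/207 (tight).
Slack constraints have shadow price 0 (complementary slackness).
The binding rows give the dual system: 4·y_dye + 2·y_labor = 26 and 4·y_dye + 5·y_labor = 47.
→ y_dye = 3 and y_labor = 7.
denim enters the basis when its profit ≥ yᵀa₃ = 3·1 + 7·5 = 38.

38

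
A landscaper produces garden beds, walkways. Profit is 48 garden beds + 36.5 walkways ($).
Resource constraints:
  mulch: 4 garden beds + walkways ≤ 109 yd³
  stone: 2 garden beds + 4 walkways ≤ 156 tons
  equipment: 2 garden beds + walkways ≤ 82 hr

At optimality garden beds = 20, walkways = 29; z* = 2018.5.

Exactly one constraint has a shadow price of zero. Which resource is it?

mulch: 109/109 (binding)
stone: 156/156 (binding)
equipment: 69/82 (slack 13)
By complementary slackness, a constraint with positive slack has shadow price 0 → equipment.

equipment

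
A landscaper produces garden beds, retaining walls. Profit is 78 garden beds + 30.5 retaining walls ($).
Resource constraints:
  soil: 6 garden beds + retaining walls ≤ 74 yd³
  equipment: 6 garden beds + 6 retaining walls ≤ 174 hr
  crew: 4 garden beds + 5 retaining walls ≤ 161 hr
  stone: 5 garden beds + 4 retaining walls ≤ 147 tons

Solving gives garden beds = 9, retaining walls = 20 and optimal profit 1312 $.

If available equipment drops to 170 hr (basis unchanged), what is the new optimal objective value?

1298

Binding: soil and equipment. Non-binding: crew (25 unused), stone (22 unused).
Slack constraints have shadow price 0 (complementary slackness).
From A_Bᵀ y = c: 6·y_soil + 6·y_equipment = 78; 1·y_soil + 6·y_equipment = 30.5.
Solving: y_soil = 9.5, y_equipment = 3.5.
Δz = y_equipment·Δb = 3.5 × (-4) = -14, so new z* = 1312 − 14 = 1298.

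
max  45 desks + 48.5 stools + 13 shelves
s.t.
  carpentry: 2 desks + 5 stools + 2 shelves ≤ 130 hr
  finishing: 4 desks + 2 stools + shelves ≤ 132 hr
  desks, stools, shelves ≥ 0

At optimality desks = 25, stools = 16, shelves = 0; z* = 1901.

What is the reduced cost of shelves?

-8

Both carpentry and finishing are binding at x*.
From A_Bᵀ y = c: 2·y_carpentry + 4·y_finishing = 45; 5·y_carpentry + 2·y_finishing = 48.5.
Solving: y_carpentry = 6.5, y_finishing = 8.
Reduced cost of shelves: c₃ − yᵀa₃ = 13 − (6.5·2 + 8·1) = 13 − 21 = -8.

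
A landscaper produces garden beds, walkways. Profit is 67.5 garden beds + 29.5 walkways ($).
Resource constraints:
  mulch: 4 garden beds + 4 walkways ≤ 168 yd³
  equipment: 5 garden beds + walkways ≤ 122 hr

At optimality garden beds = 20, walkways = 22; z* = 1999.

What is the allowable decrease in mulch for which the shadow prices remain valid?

Binding constraints: mulch, equipment. The basis is B = [[4,4],[5,1]] with det -16.
Per unit decrease in mulch, x* moves by d = (0.0625, -0.3125).
The basis stays optimal until walkways reaches 0; allowable decrease = 70.4 yd³.

70.4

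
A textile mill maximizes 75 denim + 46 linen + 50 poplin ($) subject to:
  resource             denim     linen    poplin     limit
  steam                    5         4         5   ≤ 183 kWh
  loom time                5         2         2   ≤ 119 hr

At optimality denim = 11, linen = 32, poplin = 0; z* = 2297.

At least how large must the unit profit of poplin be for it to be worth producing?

Check each constraint at x*: steam 183/183 (tight); loom time 119/119 (tight).
Dual feasibility on the basic columns requires 5·y_steam + 5·y_loom time = 75, 4·y_steam + 2·y_loom time = 46.
→ y_steam = 8 and y_loom time = 7.
poplin enters the basis when its profit ≥ yᵀa₃ = 8·5 + 7·2 = 54.

54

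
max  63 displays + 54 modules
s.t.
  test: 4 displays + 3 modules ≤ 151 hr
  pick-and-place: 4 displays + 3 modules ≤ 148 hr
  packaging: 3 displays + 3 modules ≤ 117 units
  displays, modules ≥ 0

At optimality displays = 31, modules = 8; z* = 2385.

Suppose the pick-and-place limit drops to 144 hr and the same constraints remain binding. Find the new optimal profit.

2349

Binding: pick-and-place and packaging. Non-binding: test (3 unused).
Since test is not tight, its dual is 0.
Dual feasibility on the basic columns requires 4·y_pick-and-place + 3·y_packaging = 63, 3·y_pick-and-place + 3·y_packaging = 54.
Solving: y_pick-and-place = 9, y_packaging = 9.
Δz = y_pick-and-place·Δb = 9 × (-4) = -36, so new z* = 2385 − 36 = 2349.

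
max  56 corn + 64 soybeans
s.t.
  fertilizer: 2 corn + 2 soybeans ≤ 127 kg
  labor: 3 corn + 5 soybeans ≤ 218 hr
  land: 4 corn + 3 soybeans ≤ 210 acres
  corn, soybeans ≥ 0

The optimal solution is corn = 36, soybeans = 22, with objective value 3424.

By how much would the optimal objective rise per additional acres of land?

At the optimum: fertilizer uses 116 of 127 (slack = 11); labor uses 218 of 218 (binding); land uses 210 of 210 (binding).
Slack constraints have shadow price 0 (complementary slackness).
From A_Bᵀ y = c: 3·y_labor + 4·y_land = 56; 5·y_labor + 3·y_land = 64.
This yields shadow prices y_labor = 8, y_land = 8.
Shadow price of land = 8.

8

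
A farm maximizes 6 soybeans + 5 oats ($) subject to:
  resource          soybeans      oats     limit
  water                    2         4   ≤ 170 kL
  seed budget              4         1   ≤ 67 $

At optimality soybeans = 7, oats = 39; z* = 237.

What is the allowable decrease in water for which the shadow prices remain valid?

136.5

Binding constraints: water, seed budget. The basis is B = [[2,4],[4,1]] with det -14.
Per unit decrease in water, x* moves by d = (0.0714, -0.2857).
The basis stays optimal until oats reaches 0; allowable decrease = 136.5 kL.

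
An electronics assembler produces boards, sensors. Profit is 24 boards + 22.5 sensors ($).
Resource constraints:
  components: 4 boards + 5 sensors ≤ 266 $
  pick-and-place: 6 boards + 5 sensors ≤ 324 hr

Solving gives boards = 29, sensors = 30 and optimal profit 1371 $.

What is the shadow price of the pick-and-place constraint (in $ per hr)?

At the optimum: components uses 266 of 266 (binding); pick-and-place uses 324 of 324 (binding).
Dual feasibility on the basic columns requires 4·y_components + 6·y_pick-and-place = 24, 5·y_components + 5·y_pick-and-place = 22.5.
→ y_components = 1.5 and y_pick-and-place = 3.
Shadow price of pick-and-place = 3.

3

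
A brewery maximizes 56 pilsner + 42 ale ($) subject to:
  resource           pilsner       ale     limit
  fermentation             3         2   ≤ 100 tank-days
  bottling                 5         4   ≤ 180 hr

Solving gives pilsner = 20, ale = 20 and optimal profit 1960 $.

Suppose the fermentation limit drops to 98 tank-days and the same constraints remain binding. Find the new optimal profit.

1946

At the optimum: fermentation uses 100 of 100 (binding); bottling uses 180 of 180 (binding).
The binding rows give the dual system: 3·y_fermentation + 5·y_bottling = 56 and 2·y_fermentation + 4·y_bottling = 42.
Solving: y_fermentation = 7, y_bottling = 7.
Δz = y_fermentation·Δb = 7 × (-2) = -14, so new z* = 1960 − 14 = 1946.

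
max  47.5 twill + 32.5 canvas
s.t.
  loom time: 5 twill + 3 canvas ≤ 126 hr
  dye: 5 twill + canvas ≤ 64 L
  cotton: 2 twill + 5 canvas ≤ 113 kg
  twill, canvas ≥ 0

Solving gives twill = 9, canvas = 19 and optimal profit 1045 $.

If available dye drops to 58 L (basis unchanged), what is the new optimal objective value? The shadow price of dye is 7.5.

1000

Δb = -6, so new z* = 1045 + (7.5)·(-6) = 1045 − 45 = 1000.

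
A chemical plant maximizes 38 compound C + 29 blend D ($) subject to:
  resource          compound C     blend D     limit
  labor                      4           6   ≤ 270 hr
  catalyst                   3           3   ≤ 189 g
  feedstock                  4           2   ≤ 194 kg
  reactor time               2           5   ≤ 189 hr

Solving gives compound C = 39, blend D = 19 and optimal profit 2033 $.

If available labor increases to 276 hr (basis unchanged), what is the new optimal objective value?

Check each constraint at x*: labor 270/270 (tight); catalyst 174/189 (slack 15); feedstock 194/194 (tight); reactor time 173/189 (slack 16).
By complementary slackness, y = 0 for the non-binding constraints.
The binding rows give the dual system: 4·y_labor + 4·y_feedstock = 38 and 6·y_labor + 2·y_feedstock = 29.
This yields shadow prices y_labor = 2.5, y_feedstock = 7.
Δz = y_labor·Δb = 2.5 × (6) = 15, so new z* = 2033 + 15 = 2048.

2048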